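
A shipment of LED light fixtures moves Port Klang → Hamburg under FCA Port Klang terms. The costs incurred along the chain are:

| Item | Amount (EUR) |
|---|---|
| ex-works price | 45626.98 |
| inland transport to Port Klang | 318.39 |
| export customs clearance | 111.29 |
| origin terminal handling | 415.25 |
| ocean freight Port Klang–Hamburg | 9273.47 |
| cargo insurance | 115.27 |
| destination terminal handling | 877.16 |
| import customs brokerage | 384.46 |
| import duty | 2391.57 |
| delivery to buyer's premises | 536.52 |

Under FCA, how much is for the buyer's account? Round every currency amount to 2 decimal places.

FCA: the seller delivers export-cleared goods to the carrier; the buyer bears costs from that point.
Seller's account: goods 45626.98 + inland to port 318.39 + export clearance 111.29 = 46056.66
Buyer's account: origin terminal 415.25 + freight 9273.47 + insurance 115.27 + destination terminal 877.16 + brokerage 384.46 + duty 2391.57 + delivery 536.52 = 13993.70

Buyer's account: EUR 13993.70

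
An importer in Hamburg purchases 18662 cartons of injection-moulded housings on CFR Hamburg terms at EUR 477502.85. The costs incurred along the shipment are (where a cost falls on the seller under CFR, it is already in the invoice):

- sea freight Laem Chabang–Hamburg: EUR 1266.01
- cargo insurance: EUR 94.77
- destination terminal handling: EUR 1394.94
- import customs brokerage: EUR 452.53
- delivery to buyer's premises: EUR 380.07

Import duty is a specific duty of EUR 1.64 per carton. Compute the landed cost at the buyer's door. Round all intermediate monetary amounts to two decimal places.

Total landed cost: EUR 510430.84

CFR: the seller pays costs through ocean freight to the destination port, but not insurance.
Already in the invoice (seller's account under CFR): freight — exclude.
CIF value = CFR price + insurance = 477502.85 + 94.77 = 477597.62
Import duty = 18662 × 1.64 = 30605.68
Buyer bears: insurance 94.77 + destination terminal 1394.94 + brokerage 452.53 + delivery 380.07 + duty 30605.68 = 32927.99
Landed cost = invoice 477502.85 + 32927.99 = 510430.84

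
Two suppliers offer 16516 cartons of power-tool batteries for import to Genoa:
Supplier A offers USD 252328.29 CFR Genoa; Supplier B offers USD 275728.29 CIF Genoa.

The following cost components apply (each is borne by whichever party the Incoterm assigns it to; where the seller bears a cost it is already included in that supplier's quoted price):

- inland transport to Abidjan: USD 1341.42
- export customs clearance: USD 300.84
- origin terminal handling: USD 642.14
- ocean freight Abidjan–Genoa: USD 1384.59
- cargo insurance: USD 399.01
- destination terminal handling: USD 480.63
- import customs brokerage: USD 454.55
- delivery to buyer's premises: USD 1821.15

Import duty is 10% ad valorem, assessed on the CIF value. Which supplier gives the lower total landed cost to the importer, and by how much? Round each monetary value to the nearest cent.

Supplier A is cheaper by USD 25301.09

Supplier A (CFR):
CIF value = CFR price + insurance = 252328.29 + 399.01 = 252727.30
Import duty = 252727.30 × 10% = 25272.73
Buyer bears (A): 399.01 + 480.63 + 454.55 + 1821.15 = 3155.34
Landed cost (A) = invoice 252328.29 + 3155.34 + duty 25272.73 = 280756.36
Supplier B (CIF):
The CIF price already equals the CIF value: 275728.29
Import duty = 275728.29 × 10% = 27572.83
Buyer bears (B): 480.63 + 454.55 + 1821.15 = 2756.33
Landed cost (B) = invoice 275728.29 + 2756.33 + duty 27572.83 = 306057.45
Difference = |280756.36 − 306057.45| = 25301.09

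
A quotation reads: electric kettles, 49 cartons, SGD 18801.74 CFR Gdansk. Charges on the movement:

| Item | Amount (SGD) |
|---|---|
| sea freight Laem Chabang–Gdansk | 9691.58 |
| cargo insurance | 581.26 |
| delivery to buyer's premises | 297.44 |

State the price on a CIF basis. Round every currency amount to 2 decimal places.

Not relevant to the conversion: freight — on the seller under both CFR and CIF; already in the CFR price and stays in the CIF price. delivery — on the buyer under both terms; not part of either seller's price.
From CFR to CIF, the seller additionally bears: insurance.
CIF price = 18801.74 + 581.26 = 19383.00

CIF price: SGD 19383.00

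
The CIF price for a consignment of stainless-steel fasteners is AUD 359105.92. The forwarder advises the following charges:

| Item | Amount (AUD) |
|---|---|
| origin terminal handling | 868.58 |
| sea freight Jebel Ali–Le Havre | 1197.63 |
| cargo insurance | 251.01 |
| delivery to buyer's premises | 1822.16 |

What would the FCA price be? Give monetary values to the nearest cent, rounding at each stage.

FCA price: AUD 356788.70

Not relevant to the conversion: delivery — on the buyer under both terms; not part of either seller's price.
From CIF to FCA, the seller no longer bears: origin terminal, freight, insurance.
FCA price = 359105.92 − 868.58 − 1197.63 − 251.01 = 356788.70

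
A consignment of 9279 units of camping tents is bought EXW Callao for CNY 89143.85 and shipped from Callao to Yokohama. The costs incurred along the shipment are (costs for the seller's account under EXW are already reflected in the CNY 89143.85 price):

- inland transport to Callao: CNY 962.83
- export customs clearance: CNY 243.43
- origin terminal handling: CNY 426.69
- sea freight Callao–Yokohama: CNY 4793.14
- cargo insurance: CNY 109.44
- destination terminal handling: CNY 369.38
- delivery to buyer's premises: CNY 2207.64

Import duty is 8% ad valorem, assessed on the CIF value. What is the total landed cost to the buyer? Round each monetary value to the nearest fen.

EXW: the seller makes goods available at their premises; the buyer bears all onward costs.
CIF value = EXW price + inland to port + export clearance + origin terminal + freight + insurance = 89143.85 + 962.83 + 243.43 + 426.69 + 4793.14 + 109.44 = 95679.38
Import duty = 95679.38 × 8% = 7654.35
Buyer bears: inland to port 962.83 + export clearance 243.43 + origin terminal 426.69 + freight 4793.14 + insurance 109.44 + destination terminal 369.38 + delivery 2207.64 + duty 7654.35 = 16766.90
Landed cost = invoice 89143.85 + 16766.90 = 105910.75

Total landed cost: CNY 105910.75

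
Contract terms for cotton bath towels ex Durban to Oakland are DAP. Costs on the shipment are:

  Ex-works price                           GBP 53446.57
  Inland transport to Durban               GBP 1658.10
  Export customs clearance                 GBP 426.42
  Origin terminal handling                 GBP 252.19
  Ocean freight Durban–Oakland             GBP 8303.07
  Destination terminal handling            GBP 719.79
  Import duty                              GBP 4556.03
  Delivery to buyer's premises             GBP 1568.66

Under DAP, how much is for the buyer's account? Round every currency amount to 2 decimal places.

DAP: the seller bears all costs to the named destination except import duty and clearance.
Seller's account: goods 53446.57 + inland to port 1658.10 + export clearance 426.42 + origin terminal 252.19 + freight 8303.07 + destination terminal 719.79 + delivery 1568.66 = 66374.80
Buyer's account: duty 4556.03 = 4556.03

Buyer's account: GBP 4556.03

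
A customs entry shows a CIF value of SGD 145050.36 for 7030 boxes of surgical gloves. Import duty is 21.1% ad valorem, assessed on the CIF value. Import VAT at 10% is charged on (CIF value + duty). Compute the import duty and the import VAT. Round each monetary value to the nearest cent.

Import duty = 145050.36 × 21.1% = 30605.63
VAT base = CIF + duty = 145050.36 + 30605.63 = 175655.99
Import VAT = 175655.99 × 10% = 17565.60

Import duty: SGD 30605.63; import VAT: SGD 17565.60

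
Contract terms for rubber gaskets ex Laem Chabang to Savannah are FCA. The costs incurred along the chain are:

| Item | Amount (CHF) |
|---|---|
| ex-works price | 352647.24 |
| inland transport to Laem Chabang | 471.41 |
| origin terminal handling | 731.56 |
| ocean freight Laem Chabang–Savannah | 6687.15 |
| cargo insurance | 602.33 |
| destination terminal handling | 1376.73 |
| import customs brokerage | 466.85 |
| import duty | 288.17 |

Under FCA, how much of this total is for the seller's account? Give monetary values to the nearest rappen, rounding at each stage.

Seller's account: CHF 353118.65

FCA: the seller delivers export-cleared goods to the carrier; the buyer bears costs from that point.
Seller's account: goods 352647.24 + inland to port 471.41 = 353118.65
Buyer's account: origin terminal 731.56 + freight 6687.15 + insurance 602.33 + destination terminal 1376.73 + brokerage 466.85 + duty 288.17 = 10152.79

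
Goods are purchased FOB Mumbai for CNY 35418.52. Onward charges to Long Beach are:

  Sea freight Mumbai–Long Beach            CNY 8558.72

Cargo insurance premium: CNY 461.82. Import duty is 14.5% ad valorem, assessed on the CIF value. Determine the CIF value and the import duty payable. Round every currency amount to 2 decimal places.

CIF value: CNY 44439.06; import duty: CNY 6443.66

CIF = FOB price + freight + insurance
CIF = 35418.52 + 8558.72 + 461.82 = 44439.06
Import duty = 44439.06 × 14.5% = 6443.66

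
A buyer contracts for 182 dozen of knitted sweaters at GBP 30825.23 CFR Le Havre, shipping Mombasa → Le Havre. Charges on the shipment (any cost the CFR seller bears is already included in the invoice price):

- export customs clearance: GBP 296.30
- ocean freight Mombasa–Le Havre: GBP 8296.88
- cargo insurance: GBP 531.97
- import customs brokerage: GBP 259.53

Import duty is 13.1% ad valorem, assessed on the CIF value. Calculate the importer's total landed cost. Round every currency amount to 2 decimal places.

CFR: the seller pays costs through ocean freight to the destination port, but not insurance.
Already in the invoice (seller's account under CFR): export clearance, freight — exclude.
CIF value = CFR price + insurance = 30825.23 + 531.97 = 31357.20
Import duty = 31357.20 × 13.1% = 4107.79
Buyer bears: insurance 531.97 + brokerage 259.53 + duty 4107.79 = 4899.29
Landed cost = invoice 30825.23 + 4899.29 = 35724.52

Total landed cost: GBP 35724.52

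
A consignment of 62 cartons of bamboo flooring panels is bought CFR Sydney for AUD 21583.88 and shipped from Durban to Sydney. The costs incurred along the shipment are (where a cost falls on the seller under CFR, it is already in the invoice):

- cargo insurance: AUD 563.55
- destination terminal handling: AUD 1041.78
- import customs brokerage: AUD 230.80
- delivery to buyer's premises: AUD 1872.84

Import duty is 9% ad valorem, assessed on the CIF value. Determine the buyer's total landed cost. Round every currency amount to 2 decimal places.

CFR: the seller pays costs through ocean freight to the destination port, but not insurance.
CIF value = CFR price + insurance = 21583.88 + 563.55 = 22147.43
Import duty = 22147.43 × 9% = 1993.27
Buyer bears: insurance 563.55 + destination terminal 1041.78 + brokerage 230.80 + delivery 1872.84 + duty 1993.27 = 5702.24
Landed cost = invoice 21583.88 + 5702.24 = 27286.12

Total landed cost: AUD 27286.12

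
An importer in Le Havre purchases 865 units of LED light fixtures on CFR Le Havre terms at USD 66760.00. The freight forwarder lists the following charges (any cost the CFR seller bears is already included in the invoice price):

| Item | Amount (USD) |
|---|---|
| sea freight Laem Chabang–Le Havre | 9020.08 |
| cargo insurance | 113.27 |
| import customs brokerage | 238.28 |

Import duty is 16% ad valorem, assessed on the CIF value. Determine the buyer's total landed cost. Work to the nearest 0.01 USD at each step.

Total landed cost: USD 77811.27

CFR: the seller pays costs through ocean freight to the destination port, but not insurance.
Already in the invoice (seller's account under CFR): freight — exclude.
CIF value = CFR price + insurance = 66760.00 + 113.27 = 66873.27
Import duty = 66873.27 × 16% = 10699.72
Buyer bears: insurance 113.27 + brokerage 238.28 + duty 10699.72 = 11051.27
Landed cost = invoice 66760.00 + 11051.27 = 77811.27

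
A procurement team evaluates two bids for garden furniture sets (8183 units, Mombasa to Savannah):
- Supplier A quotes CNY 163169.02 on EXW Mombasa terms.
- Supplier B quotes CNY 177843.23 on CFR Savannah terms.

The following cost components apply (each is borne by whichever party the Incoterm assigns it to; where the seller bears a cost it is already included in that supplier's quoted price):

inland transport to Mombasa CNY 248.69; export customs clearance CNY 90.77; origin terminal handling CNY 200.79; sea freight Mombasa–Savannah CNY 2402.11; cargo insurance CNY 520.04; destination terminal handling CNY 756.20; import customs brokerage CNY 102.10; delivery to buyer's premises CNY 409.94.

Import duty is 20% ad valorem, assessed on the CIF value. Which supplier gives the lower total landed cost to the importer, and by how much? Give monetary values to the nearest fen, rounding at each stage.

Supplier A (EXW):
CIF value = EXW price + inland to port + export clearance + origin terminal + freight + insurance = 163169.02 + 248.69 + 90.77 + 200.79 + 2402.11 + 520.04 = 166631.42
Import duty = 166631.42 × 20% = 33326.28
Buyer bears (A): 248.69 + 90.77 + 200.79 + 2402.11 + 520.04 + 756.20 + 102.10 + 409.94 = 4730.64
Landed cost (A) = invoice 163169.02 + 4730.64 + duty 33326.28 = 201225.94
Supplier B (CFR):
CIF value = CFR price + insurance = 177843.23 + 520.04 = 178363.27
Import duty = 178363.27 × 20% = 35672.65
Buyer bears (B): 520.04 + 756.20 + 102.10 + 409.94 = 1788.28
Landed cost (B) = invoice 177843.23 + 1788.28 + duty 35672.65 = 215304.16
Difference = |201225.94 − 215304.16| = 14078.22

Supplier A is cheaper by CNY 14078.22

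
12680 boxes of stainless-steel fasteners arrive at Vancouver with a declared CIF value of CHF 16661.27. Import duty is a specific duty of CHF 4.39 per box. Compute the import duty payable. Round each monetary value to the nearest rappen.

Import duty: CHF 55665.20

Import duty = 12680 × 4.39 = 55665.20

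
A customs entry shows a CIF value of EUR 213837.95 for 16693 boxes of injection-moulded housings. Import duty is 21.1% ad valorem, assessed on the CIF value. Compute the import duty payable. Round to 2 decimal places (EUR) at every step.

Import duty: EUR 45119.81

Import duty = 213837.95 × 21.1% = 45119.81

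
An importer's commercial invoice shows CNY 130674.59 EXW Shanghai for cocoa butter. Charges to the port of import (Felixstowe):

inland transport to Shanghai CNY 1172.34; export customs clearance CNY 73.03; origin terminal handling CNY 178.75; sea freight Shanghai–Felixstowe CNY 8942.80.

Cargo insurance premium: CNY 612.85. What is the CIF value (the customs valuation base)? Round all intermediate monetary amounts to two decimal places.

CIF = EXW price + pre-shipment costs + freight + insurance
CIF = 130674.59 + 1172.34 + 73.03 + 178.75 + 8942.80 + 612.85 = 141654.36

CIF value: CNY 141654.36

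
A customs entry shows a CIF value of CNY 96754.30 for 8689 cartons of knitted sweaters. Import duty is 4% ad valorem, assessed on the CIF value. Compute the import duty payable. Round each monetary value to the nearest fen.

Import duty = 96754.30 × 4% = 3870.17

Import duty: CNY 3870.17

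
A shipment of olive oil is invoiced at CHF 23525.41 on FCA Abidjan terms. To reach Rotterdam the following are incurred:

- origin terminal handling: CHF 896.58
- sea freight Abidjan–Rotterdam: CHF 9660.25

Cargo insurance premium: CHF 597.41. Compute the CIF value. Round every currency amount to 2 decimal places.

CIF = FCA price + pre-shipment costs + freight + insurance
CIF = 23525.41 + 896.58 + 9660.25 + 597.41 = 34679.65

CIF value: CHF 34679.65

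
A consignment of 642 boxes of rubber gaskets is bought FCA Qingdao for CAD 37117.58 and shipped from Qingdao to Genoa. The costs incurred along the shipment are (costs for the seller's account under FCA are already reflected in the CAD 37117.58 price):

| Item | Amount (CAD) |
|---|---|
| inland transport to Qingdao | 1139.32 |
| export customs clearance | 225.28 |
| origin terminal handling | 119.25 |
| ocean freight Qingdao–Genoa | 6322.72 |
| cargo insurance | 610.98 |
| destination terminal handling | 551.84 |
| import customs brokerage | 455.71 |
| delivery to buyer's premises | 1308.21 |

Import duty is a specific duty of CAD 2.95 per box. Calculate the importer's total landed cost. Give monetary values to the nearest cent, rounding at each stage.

FCA: the seller delivers export-cleared goods to the carrier; the buyer bears costs from that point.
Already in the invoice (seller's account under FCA): inland to port, export clearance — exclude.
CIF value = FCA price + origin terminal + freight + insurance = 37117.58 + 119.25 + 6322.72 + 610.98 = 44170.53
Import duty = 642 × 2.95 = 1893.90
Buyer bears: origin terminal 119.25 + freight 6322.72 + insurance 610.98 + destination terminal 551.84 + brokerage 455.71 + delivery 1308.21 + duty 1893.90 = 11262.61
Landed cost = invoice 37117.58 + 11262.61 = 48380.19

Total landed cost: CAD 48380.19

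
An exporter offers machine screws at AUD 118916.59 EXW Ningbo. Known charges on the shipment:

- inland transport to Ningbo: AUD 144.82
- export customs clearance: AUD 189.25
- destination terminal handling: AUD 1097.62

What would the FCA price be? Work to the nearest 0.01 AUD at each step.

Not relevant to the conversion: destination terminal — on the buyer under both terms; not part of either seller's price.
From EXW to FCA, the seller additionally bears: inland to port, export clearance.
FCA price = 118916.59 + 144.82 + 189.25 = 119250.66

FCA price: AUD 119250.66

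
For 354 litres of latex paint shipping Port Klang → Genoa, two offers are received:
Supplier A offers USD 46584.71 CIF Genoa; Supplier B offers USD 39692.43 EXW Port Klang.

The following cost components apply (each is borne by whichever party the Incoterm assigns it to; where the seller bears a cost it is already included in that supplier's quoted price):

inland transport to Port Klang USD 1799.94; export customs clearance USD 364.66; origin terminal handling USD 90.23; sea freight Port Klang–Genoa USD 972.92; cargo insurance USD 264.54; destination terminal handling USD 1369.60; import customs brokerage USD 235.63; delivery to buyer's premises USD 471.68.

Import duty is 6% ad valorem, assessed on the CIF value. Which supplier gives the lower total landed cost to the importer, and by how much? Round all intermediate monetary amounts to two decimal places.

Supplier A (CIF):
The CIF price already equals the CIF value: 46584.71
Import duty = 46584.71 × 6% = 2795.08
Buyer bears (A): 1369.60 + 235.63 + 471.68 = 2076.91
Landed cost (A) = invoice 46584.71 + 2076.91 + duty 2795.08 = 51456.70
Supplier B (EXW):
CIF value = EXW price + inland to port + export clearance + origin terminal + freight + insurance = 39692.43 + 1799.94 + 364.66 + 90.23 + 972.92 + 264.54 = 43184.72
Import duty = 43184.72 × 6% = 2591.08
Buyer bears (B): 1799.94 + 364.66 + 90.23 + 972.92 + 264.54 + 1369.60 + 235.63 + 471.68 = 5569.20
Landed cost (B) = invoice 39692.43 + 5569.20 + duty 2591.08 = 47852.71
Difference = |51456.70 − 47852.71| = 3603.99

Supplier B is cheaper by USD 3603.99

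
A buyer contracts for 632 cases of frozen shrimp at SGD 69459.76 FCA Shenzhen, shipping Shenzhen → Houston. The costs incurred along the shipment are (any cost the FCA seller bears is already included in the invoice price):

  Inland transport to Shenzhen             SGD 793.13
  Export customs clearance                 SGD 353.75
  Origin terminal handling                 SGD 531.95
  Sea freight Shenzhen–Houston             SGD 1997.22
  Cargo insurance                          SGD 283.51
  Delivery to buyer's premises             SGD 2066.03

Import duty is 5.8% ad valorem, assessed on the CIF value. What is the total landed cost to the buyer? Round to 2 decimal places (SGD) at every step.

FCA: the seller delivers export-cleared goods to the carrier; the buyer bears costs from that point.
Already in the invoice (seller's account under FCA): inland to port, export clearance — exclude.
CIF value = FCA price + origin terminal + freight + insurance = 69459.76 + 531.95 + 1997.22 + 283.51 = 72272.44
Import duty = 72272.44 × 5.8% = 4191.80
Buyer bears: origin terminal 531.95 + freight 1997.22 + insurance 283.51 + delivery 2066.03 + duty 4191.80 = 9070.51
Landed cost = invoice 69459.76 + 9070.51 = 78530.27

Total landed cost: SGD 78530.27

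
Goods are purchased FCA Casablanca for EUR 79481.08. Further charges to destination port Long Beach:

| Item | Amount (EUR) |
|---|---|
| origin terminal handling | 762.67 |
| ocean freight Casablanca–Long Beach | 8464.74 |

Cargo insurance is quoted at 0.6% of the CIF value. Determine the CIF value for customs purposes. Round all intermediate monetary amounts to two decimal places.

CIF value: EUR 89243.95

Let C be the CIF value. C = FCA price + pre-shipment costs + freight + 0.6% × C
C − 0.6% × C = 79481.08 + 762.67 + 8464.74
0.994 × C = 88708.49
C = 88708.49 / 0.994 = 89243.95
Insurance premium = 0.6% × 89243.95 = 535.46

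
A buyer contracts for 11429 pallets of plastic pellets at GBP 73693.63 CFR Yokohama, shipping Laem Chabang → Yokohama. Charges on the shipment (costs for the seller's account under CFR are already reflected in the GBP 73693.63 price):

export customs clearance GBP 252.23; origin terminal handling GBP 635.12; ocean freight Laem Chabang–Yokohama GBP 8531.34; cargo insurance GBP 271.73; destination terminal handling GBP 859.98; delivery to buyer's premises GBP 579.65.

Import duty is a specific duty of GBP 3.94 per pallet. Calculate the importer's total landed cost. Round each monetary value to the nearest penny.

Total landed cost: GBP 120435.25

CFR: the seller pays costs through ocean freight to the destination port, but not insurance.
Already in the invoice (seller's account under CFR): export clearance, origin terminal, freight — exclude.
CIF value = CFR price + insurance = 73693.63 + 271.73 = 73965.36
Import duty = 11429 × 3.94 = 45030.26
Buyer bears: insurance 271.73 + destination terminal 859.98 + delivery 579.65 + duty 45030.26 = 46741.62
Landed cost = invoice 73693.63 + 46741.62 = 120435.25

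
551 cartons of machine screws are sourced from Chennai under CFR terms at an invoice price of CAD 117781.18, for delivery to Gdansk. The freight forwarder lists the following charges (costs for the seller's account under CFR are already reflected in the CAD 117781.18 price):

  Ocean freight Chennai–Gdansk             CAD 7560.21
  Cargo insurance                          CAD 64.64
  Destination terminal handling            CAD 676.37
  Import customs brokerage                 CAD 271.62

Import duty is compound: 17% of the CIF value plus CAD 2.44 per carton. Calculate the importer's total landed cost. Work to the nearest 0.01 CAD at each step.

CFR: the seller pays costs through ocean freight to the destination port, but not insurance.
Already in the invoice (seller's account under CFR): freight — exclude.
CIF value = CFR price + insurance = 117781.18 + 64.64 = 117845.82
Ad valorem component: 117845.82 × 17% = 20033.79
Specific component: 551 × 2.44 = 1344.44
Import duty = 20033.79 + 1344.44 = 21378.23
Buyer bears: insurance 64.64 + destination terminal 676.37 + brokerage 271.62 + duty 21378.23 = 22390.86
Landed cost = invoice 117781.18 + 22390.86 = 140172.04

Total landed cost: CAD 140172.04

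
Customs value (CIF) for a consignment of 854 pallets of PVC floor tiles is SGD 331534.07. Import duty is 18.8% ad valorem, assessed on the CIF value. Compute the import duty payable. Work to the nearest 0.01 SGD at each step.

Import duty = 331534.07 × 18.8% = 62328.41

Import duty: SGD 62328.41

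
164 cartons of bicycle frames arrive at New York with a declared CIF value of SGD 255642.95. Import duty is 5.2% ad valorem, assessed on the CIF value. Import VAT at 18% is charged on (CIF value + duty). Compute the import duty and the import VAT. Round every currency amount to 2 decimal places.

Import duty: SGD 13293.43; import VAT: SGD 48408.55

Import duty = 255642.95 × 5.2% = 13293.43
VAT base = CIF + duty = 255642.95 + 13293.43 = 268936.38
Import VAT = 268936.38 × 18% = 48408.55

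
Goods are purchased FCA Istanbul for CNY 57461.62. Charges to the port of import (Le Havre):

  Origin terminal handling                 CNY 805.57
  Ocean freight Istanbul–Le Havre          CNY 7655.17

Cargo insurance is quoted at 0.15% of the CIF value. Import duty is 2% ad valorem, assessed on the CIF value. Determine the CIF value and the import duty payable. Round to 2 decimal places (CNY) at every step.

CIF value: CNY 66021.39; import duty: CNY 1320.43

Let C be the CIF value. C = FCA price + pre-shipment costs + freight + 0.15% × C
C − 0.15% × C = 57461.62 + 805.57 + 7655.17
0.9985 × C = 65922.36
C = 65922.36 / 0.9985 = 66021.39
Insurance premium = 0.15% × 66021.39 = 99.03
Import duty = 66021.39 × 2% = 1320.43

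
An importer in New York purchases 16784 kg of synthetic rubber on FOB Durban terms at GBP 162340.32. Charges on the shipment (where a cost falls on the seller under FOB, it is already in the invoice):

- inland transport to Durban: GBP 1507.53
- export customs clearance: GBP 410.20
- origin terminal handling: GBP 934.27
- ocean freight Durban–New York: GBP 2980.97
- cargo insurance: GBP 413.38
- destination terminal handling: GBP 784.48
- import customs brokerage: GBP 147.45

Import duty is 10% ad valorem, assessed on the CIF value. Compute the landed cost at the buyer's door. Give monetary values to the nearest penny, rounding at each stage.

FOB: the seller bears costs until goods are on board at the origin port; the buyer bears freight, insurance and all costs thereafter.
Already in the invoice (seller's account under FOB): inland to port, export clearance, origin terminal — exclude.
CIF value = FOB price + freight + insurance = 162340.32 + 2980.97 + 413.38 = 165734.67
Import duty = 165734.67 × 10% = 16573.47
Buyer bears: freight 2980.97 + insurance 413.38 + destination terminal 784.48 + brokerage 147.45 + duty 16573.47 = 20899.75
Landed cost = invoice 162340.32 + 20899.75 = 183240.07

Total landed cost: GBP 183240.07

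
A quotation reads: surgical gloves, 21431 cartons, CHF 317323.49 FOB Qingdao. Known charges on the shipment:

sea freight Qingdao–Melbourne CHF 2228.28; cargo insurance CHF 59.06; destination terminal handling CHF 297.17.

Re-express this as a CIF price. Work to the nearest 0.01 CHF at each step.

CIF price: CHF 319610.83

Not relevant to the conversion: destination terminal — on the buyer under both terms; not part of either seller's price.
From FOB to CIF, the seller additionally bears: freight, insurance.
CIF price = 317323.49 + 2228.28 + 59.06 = 319610.83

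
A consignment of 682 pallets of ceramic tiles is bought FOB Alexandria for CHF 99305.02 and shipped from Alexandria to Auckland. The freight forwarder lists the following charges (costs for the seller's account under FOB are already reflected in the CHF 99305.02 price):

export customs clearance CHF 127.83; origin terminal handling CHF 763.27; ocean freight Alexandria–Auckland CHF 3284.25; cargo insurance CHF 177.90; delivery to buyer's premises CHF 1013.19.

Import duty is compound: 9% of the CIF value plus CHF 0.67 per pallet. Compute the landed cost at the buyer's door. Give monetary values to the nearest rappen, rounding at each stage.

FOB: the seller bears costs until goods are on board at the origin port; the buyer bears freight, insurance and all costs thereafter.
Already in the invoice (seller's account under FOB): export clearance, origin terminal — exclude.
CIF value = FOB price + freight + insurance = 99305.02 + 3284.25 + 177.90 = 102767.17
Ad valorem component: 102767.17 × 9% = 9249.05
Specific component: 682 × 0.67 = 456.94
Import duty = 9249.05 + 456.94 = 9705.99
Buyer bears: freight 3284.25 + insurance 177.90 + delivery 1013.19 + duty 9705.99 = 14181.33
Landed cost = invoice 99305.02 + 14181.33 = 113486.35

Total landed cost: CHF 113486.35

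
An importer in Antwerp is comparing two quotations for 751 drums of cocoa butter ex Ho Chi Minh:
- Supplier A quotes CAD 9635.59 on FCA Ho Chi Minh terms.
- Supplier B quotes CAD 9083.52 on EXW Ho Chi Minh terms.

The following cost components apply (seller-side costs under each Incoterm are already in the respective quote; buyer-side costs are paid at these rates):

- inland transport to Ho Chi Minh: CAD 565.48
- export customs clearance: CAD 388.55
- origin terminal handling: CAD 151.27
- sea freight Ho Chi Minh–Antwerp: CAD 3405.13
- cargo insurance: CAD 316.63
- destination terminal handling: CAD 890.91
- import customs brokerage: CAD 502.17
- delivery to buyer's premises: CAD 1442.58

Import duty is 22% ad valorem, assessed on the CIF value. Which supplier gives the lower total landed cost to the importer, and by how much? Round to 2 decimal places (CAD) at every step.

Supplier A (FCA):
CIF value = FCA price + origin terminal + freight + insurance = 9635.59 + 151.27 + 3405.13 + 316.63 = 13508.62
Import duty = 13508.62 × 22% = 2971.90
Buyer bears (A): 151.27 + 3405.13 + 316.63 + 890.91 + 502.17 + 1442.58 = 6708.69
Landed cost (A) = invoice 9635.59 + 6708.69 + duty 2971.90 = 19316.18
Supplier B (EXW):
CIF value = EXW price + inland to port + export clearance + origin terminal + freight + insurance = 9083.52 + 565.48 + 388.55 + 151.27 + 3405.13 + 316.63 = 13910.58
Import duty = 13910.58 × 22% = 3060.33
Buyer bears (B): 565.48 + 388.55 + 151.27 + 3405.13 + 316.63 + 890.91 + 502.17 + 1442.58 = 7662.72
Landed cost (B) = invoice 9083.52 + 7662.72 + duty 3060.33 = 19806.57
Difference = |19316.18 − 19806.57| = 490.39

Supplier A is cheaper by CAD 490.39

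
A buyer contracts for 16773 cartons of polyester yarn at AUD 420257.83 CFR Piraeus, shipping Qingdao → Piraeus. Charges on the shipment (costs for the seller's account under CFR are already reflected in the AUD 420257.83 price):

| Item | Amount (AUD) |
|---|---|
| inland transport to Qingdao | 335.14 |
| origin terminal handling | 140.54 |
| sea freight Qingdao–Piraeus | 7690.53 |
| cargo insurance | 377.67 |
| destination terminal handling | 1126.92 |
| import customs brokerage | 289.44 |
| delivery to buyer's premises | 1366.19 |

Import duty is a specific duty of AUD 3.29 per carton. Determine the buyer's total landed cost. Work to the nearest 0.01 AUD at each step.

Total landed cost: AUD 478601.22

CFR: the seller pays costs through ocean freight to the destination port, but not insurance.
Already in the invoice (seller's account under CFR): inland to port, origin terminal, freight — exclude.
CIF value = CFR price + insurance = 420257.83 + 377.67 = 420635.50
Import duty = 16773 × 3.29 = 55183.17
Buyer bears: insurance 377.67 + destination terminal 1126.92 + brokerage 289.44 + delivery 1366.19 + duty 55183.17 = 58343.39
Landed cost = invoice 420257.83 + 58343.39 = 478601.22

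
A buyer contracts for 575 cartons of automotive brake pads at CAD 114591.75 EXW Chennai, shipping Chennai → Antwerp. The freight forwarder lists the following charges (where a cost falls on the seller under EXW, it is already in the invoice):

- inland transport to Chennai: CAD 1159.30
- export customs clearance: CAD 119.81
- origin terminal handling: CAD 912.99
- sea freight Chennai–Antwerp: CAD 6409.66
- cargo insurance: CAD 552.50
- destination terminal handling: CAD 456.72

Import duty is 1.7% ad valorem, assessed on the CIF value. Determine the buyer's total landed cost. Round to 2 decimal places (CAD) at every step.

Total landed cost: CAD 126306.41

EXW: the seller makes goods available at their premises; the buyer bears all onward costs.
CIF value = EXW price + inland to port + export clearance + origin terminal + freight + insurance = 114591.75 + 1159.30 + 119.81 + 912.99 + 6409.66 + 552.50 = 123746.01
Import duty = 123746.01 × 1.7% = 2103.68
Buyer bears: inland to port 1159.30 + export clearance 119.81 + origin terminal 912.99 + freight 6409.66 + insurance 552.50 + destination terminal 456.72 + duty 2103.68 = 11714.66
Landed cost = invoice 114591.75 + 11714.66 = 126306.41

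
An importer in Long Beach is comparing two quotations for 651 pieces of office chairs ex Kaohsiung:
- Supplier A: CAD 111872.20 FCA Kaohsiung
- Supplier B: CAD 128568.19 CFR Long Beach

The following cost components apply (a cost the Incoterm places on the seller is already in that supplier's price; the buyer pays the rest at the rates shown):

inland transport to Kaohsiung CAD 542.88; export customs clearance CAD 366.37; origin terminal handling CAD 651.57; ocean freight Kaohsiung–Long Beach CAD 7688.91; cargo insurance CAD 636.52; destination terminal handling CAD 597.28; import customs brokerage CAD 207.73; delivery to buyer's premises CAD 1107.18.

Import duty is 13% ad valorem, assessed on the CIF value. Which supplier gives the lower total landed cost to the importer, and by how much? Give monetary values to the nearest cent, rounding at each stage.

Supplier A (FCA):
CIF value = FCA price + origin terminal + freight + insurance = 111872.20 + 651.57 + 7688.91 + 636.52 = 120849.20
Import duty = 120849.20 × 13% = 15710.40
Buyer bears (A): 651.57 + 7688.91 + 636.52 + 597.28 + 207.73 + 1107.18 = 10889.19
Landed cost (A) = invoice 111872.20 + 10889.19 + duty 15710.40 = 138471.79
Supplier B (CFR):
CIF value = CFR price + insurance = 128568.19 + 636.52 = 129204.71
Import duty = 129204.71 × 13% = 16796.61
Buyer bears (B): 636.52 + 597.28 + 207.73 + 1107.18 = 2548.71
Landed cost (B) = invoice 128568.19 + 2548.71 + duty 16796.61 = 147913.51
Difference = |138471.79 − 147913.51| = 9441.72

Supplier A is cheaper by CAD 9441.72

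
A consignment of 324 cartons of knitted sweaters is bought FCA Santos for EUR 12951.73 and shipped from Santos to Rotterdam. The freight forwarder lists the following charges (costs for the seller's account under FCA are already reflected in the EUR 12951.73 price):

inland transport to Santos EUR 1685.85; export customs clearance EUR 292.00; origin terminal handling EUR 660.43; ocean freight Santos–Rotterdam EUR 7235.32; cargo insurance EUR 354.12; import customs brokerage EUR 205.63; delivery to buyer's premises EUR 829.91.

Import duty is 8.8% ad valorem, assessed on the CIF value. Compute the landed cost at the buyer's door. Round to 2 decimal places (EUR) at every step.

Total landed cost: EUR 24102.88

FCA: the seller delivers export-cleared goods to the carrier; the buyer bears costs from that point.
Already in the invoice (seller's account under FCA): inland to port, export clearance — exclude.
CIF value = FCA price + origin terminal + freight + insurance = 12951.73 + 660.43 + 7235.32 + 354.12 = 21201.60
Import duty = 21201.60 × 8.8% = 1865.74
Buyer bears: origin terminal 660.43 + freight 7235.32 + insurance 354.12 + brokerage 205.63 + delivery 829.91 + duty 1865.74 = 11151.15
Landed cost = invoice 12951.73 + 11151.15 = 24102.88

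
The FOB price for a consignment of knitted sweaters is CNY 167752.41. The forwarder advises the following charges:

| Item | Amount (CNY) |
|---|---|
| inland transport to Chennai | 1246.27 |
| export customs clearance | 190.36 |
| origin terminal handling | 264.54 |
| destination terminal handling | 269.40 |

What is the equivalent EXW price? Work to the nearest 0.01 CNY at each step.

EXW price: CNY 166051.24

Not relevant to the conversion: destination terminal — on the buyer under both terms; not part of either seller's price.
From FOB to EXW, the seller no longer bears: inland to port, export clearance, origin terminal.
EXW price = 167752.41 − 1246.27 − 190.36 − 264.54 = 166051.24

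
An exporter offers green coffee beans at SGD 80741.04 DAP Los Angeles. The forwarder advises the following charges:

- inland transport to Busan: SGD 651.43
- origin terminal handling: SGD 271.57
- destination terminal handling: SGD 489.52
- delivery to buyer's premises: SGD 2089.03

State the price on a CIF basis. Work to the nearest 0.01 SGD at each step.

CIF price: SGD 78162.49

Not relevant to the conversion: inland to port, origin terminal — on the seller under both DAP and CIF; already in the DAP price and stays in the CIF price.
From DAP to CIF, the seller no longer bears: destination terminal, delivery.
CIF price = 80741.04 − 489.52 − 2089.03 = 78162.49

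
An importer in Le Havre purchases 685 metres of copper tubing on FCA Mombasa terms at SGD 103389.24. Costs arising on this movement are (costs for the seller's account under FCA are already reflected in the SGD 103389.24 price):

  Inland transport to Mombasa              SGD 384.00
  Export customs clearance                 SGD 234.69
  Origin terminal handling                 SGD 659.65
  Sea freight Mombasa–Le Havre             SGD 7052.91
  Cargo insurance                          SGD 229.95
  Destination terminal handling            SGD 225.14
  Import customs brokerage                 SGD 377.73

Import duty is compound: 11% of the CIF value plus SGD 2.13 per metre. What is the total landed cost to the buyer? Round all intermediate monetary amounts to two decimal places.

Total landed cost: SGD 125640.16

FCA: the seller delivers export-cleared goods to the carrier; the buyer bears costs from that point.
Already in the invoice (seller's account under FCA): inland to port, export clearance — exclude.
CIF value = FCA price + origin terminal + freight + insurance = 103389.24 + 659.65 + 7052.91 + 229.95 = 111331.75
Ad valorem component: 111331.75 × 11% = 12246.49
Specific component: 685 × 2.13 = 1459.05
Import duty = 12246.49 + 1459.05 = 13705.54
Buyer bears: origin terminal 659.65 + freight 7052.91 + insurance 229.95 + destination terminal 225.14 + brokerage 377.73 + duty 13705.54 = 22250.92
Landed cost = invoice 103389.24 + 22250.92 = 125640.16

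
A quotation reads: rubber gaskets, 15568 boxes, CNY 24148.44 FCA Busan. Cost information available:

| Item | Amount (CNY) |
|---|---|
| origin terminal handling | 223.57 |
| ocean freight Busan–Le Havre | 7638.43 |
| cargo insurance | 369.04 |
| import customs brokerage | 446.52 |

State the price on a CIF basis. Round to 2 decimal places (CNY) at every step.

CIF price: CNY 32379.48

Not relevant to the conversion: brokerage — on the buyer under both terms; not part of either seller's price.
From FCA to CIF, the seller additionally bears: origin terminal, freight, insurance.
CIF price = 24148.44 + 223.57 + 7638.43 + 369.04 = 32379.48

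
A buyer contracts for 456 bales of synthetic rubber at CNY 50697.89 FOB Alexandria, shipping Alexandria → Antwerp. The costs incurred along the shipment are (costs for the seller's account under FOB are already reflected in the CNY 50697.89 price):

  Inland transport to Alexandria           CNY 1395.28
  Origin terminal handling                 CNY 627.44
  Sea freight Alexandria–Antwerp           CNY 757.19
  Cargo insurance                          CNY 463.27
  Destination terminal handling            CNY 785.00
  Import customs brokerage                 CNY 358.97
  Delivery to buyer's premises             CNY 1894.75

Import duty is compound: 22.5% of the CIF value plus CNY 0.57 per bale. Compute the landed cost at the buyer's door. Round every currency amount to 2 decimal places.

Total landed cost: CNY 66898.62

FOB: the seller bears costs until goods are on board at the origin port; the buyer bears freight, insurance and all costs thereafter.
Already in the invoice (seller's account under FOB): inland to port, origin terminal — exclude.
CIF value = FOB price + freight + insurance = 50697.89 + 757.19 + 463.27 = 51918.35
Ad valorem component: 51918.35 × 22.5% = 11681.63
Specific component: 456 × 0.57 = 259.92
Import duty = 11681.63 + 259.92 = 11941.55
Buyer bears: freight 757.19 + insurance 463.27 + destination terminal 785.00 + brokerage 358.97 + delivery 1894.75 + duty 11941.55 = 16200.73
Landed cost = invoice 50697.89 + 16200.73 = 66898.62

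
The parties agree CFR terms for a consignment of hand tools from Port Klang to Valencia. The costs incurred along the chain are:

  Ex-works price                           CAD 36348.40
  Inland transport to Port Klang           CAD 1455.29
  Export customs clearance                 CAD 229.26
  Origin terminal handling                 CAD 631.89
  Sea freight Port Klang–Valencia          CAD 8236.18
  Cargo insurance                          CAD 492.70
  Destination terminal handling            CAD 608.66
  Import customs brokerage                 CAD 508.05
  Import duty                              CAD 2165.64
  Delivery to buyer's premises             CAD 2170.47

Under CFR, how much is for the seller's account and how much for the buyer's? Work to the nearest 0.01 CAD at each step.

CFR: the seller pays costs through ocean freight to the destination port, but not insurance.
Seller's account: goods 36348.40 + inland to port 1455.29 + export clearance 229.26 + origin terminal 631.89 + freight 8236.18 = 46901.02
Buyer's account: insurance 492.70 + destination terminal 608.66 + brokerage 508.05 + duty 2165.64 + delivery 2170.47 = 5945.52

Seller: CAD 46901.02; buyer: CAD 5945.52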